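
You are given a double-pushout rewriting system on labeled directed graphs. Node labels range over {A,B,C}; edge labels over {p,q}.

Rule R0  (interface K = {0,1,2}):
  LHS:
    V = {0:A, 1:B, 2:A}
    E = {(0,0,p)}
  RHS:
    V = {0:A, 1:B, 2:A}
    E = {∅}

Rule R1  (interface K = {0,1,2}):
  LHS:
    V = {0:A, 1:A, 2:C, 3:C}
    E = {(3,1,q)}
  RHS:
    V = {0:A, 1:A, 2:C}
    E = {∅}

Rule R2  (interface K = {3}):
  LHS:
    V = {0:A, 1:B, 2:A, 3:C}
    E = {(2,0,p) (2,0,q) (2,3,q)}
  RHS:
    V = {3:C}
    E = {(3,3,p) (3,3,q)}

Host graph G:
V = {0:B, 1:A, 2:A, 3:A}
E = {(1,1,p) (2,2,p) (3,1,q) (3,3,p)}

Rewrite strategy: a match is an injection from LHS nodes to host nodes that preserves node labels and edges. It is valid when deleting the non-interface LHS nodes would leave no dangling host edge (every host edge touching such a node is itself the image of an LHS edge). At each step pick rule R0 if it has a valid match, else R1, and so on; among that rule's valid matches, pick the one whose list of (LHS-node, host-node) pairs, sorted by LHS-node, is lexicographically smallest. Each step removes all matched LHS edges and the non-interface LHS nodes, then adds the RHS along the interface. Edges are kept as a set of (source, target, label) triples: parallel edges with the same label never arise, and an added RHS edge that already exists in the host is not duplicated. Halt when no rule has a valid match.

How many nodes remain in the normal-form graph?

Answer: 4

Rewrite trace:
initial: |V|=4 |E|=4  E = 1-p->1 2-p->2 3-q->1 3-p->3
step 1: apply R0 at {0↦1, 1↦0, 2↦2}  → |V|=4 |E|=3  E = 2-p->2 3-q->1 3-p->3
step 2: apply R0 at {0↦2, 1↦0, 2↦1}  → |V|=4 |E|=2  E = 3-q->1 3-p->3
step 3: apply R0 at {0↦3, 1↦0, 2↦1}  → |V|=4 |E|=1  E = 3-q->1
halt: no rule applies after step 3
NF nodes: {0:B, 1:A, 2:A, 3:A}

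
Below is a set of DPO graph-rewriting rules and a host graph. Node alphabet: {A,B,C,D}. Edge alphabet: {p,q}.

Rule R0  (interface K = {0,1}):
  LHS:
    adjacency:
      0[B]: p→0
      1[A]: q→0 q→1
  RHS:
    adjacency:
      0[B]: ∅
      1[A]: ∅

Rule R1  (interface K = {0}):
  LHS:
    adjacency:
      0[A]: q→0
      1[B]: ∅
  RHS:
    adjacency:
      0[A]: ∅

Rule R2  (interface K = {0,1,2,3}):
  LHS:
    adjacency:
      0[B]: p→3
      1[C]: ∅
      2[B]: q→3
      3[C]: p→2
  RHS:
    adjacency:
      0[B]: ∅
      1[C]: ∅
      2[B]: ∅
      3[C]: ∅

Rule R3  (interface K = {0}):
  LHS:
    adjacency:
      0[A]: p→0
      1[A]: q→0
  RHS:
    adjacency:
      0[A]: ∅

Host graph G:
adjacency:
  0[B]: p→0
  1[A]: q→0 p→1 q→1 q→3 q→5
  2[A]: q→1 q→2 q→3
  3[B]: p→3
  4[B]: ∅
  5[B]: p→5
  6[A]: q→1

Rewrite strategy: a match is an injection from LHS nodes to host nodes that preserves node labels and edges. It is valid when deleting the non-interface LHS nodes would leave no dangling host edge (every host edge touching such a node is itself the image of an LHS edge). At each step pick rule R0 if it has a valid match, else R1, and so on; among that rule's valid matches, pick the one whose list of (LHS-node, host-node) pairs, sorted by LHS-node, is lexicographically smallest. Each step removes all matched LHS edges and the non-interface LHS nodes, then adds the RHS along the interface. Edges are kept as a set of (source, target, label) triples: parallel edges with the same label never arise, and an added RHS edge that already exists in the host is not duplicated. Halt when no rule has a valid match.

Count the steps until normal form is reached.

[0] host  ⇒  7 nodes, 12 edges  {0-p->0 1-q->0 1-p->1 1-q->1 1-q->3 1-q->5 2-q->1 2-q->2 2-q->3 3-p->3 5-p->5 6-q->1}
[1] R0 @ {0↦0, 1↦1}  ⇒  7 nodes, 9 edges  {1-p->1 1-q->3 1-q->5 2-q->1 2-q->2 2-q->3 3-p->3 5-p->5 6-q->1}
[2] R0 @ {0↦3, 1↦2}  ⇒  7 nodes, 6 edges  {1-p->1 1-q->3 1-q->5 2-q->1 5-p->5 6-q->1}
[3] R3 @ {0↦1, 1↦2}  ⇒  6 nodes, 4 edges  {1-q->3 1-q->5 5-p->5 6-q->1}
normal form: no rule applies after step 3

Answer: 3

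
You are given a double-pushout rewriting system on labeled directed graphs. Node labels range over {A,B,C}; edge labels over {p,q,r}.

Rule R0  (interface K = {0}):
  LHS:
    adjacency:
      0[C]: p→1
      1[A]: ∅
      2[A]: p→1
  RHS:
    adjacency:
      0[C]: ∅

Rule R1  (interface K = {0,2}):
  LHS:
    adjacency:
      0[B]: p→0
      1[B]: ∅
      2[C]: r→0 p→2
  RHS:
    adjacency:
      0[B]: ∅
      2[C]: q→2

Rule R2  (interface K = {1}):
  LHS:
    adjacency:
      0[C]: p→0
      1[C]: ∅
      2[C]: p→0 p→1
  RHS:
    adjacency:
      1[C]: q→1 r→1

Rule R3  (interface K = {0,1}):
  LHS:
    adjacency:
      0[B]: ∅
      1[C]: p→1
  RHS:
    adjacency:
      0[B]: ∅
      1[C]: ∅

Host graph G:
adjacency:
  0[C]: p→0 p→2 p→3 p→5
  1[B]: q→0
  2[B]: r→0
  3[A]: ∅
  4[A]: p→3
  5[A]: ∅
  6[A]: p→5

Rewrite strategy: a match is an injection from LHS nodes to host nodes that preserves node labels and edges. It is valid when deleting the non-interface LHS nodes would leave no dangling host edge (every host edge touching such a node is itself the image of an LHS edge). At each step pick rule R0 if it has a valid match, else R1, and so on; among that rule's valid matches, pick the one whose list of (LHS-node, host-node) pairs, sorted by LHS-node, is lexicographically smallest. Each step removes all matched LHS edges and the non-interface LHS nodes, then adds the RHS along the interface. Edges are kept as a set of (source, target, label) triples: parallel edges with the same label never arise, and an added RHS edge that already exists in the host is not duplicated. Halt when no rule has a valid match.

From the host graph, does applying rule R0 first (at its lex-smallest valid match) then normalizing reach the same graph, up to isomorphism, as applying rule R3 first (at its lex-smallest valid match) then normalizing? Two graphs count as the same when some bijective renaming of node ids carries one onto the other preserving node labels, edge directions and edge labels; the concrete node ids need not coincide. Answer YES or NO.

Answer: YES

Steps:
branch R0-first: apply at {0↦0, 1↦3, 2↦4} → |E|=6, then 2 more step(s) → NF |V|=3 |E|=3 V={0:C, 1:B, 2:B} E=0-p->2 1-q->0 2-r->0
branch R3-first: apply at {0↦1, 1↦0} → |E|=7, then 2 more step(s) → NF |V|=3 |E|=3 V={0:C, 1:B, 2:B} E=0-p->2 1-q->0 2-r->0
graphs isomorphic (equal up to label-preserving node renaming)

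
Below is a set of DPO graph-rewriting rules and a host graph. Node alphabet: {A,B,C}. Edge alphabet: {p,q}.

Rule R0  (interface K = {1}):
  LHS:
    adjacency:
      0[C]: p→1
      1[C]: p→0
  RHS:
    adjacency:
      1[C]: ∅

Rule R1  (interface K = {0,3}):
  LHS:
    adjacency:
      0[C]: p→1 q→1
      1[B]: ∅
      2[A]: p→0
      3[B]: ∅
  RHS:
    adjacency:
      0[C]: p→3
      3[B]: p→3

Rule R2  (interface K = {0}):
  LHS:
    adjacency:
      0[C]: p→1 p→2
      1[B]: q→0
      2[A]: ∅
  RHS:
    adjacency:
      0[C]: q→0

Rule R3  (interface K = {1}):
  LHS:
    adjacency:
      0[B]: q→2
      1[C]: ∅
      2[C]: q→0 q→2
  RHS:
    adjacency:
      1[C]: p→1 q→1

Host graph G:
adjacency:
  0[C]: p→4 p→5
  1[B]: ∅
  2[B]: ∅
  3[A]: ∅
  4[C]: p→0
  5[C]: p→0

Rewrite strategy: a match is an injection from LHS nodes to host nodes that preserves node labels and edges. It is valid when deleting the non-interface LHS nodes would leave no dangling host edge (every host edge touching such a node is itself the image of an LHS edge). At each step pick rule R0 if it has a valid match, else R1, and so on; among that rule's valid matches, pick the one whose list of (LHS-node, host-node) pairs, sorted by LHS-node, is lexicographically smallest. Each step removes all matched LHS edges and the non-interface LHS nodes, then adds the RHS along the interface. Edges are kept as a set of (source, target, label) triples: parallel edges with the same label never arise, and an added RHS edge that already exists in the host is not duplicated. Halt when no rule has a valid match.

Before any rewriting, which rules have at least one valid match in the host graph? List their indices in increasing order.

R0: 2 valid matches — {0↦4, 1↦0}, {0↦5, 1↦0}
R1: no valid match — LHS pattern not found
R2: no valid match — LHS pattern not found
R3: no valid match — LHS pattern not found

Answer: [R0]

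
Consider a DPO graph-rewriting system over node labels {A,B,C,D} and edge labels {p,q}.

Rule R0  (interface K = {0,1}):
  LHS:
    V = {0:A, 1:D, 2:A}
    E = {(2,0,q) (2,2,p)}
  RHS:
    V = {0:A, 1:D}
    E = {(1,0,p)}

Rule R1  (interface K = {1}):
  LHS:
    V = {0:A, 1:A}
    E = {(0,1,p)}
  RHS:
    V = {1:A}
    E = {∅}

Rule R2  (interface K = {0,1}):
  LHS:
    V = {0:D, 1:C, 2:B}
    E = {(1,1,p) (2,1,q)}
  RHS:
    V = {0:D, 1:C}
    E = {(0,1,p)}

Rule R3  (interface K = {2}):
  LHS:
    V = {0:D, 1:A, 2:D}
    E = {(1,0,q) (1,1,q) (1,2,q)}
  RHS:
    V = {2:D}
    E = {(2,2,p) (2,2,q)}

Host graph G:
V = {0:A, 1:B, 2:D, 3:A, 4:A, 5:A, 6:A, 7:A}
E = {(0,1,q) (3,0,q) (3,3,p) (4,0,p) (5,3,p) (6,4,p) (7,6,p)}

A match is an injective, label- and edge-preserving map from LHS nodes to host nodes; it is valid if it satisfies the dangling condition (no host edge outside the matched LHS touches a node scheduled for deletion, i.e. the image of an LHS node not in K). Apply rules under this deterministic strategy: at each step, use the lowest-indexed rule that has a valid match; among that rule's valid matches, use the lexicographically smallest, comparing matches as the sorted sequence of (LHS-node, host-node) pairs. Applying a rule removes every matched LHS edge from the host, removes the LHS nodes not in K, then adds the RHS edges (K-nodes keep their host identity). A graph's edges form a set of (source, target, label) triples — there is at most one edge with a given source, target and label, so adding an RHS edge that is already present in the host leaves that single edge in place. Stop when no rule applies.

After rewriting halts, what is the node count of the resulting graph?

[0] host  ⇒  8 nodes, 7 edges  {0-q->1 3-q->0 3-p->3 4-p->0 5-p->3 6-p->4 7-p->6}
[1] R1 @ {0↦5, 1↦3}  ⇒  7 nodes, 6 edges  {0-q->1 3-q->0 3-p->3 4-p->0 6-p->4 7-p->6}
[2] R0 @ {0↦0, 1↦2, 2↦3}  ⇒  6 nodes, 5 edges  {0-q->1 2-p->0 4-p->0 6-p->4 7-p->6}
[3] R1 @ {0↦7, 1↦6}  ⇒  5 nodes, 4 edges  {0-q->1 2-p->0 4-p->0 6-p->4}
[4] R1 @ {0↦6, 1↦4}  ⇒  4 nodes, 3 edges  {0-q->1 2-p->0 4-p->0}
[5] R1 @ {0↦4, 1↦0}  ⇒  3 nodes, 2 edges  {0-q->1 2-p->0}
halt: no rule applies after step 5
NF nodes: {0:A, 1:B, 2:D}

Answer: 3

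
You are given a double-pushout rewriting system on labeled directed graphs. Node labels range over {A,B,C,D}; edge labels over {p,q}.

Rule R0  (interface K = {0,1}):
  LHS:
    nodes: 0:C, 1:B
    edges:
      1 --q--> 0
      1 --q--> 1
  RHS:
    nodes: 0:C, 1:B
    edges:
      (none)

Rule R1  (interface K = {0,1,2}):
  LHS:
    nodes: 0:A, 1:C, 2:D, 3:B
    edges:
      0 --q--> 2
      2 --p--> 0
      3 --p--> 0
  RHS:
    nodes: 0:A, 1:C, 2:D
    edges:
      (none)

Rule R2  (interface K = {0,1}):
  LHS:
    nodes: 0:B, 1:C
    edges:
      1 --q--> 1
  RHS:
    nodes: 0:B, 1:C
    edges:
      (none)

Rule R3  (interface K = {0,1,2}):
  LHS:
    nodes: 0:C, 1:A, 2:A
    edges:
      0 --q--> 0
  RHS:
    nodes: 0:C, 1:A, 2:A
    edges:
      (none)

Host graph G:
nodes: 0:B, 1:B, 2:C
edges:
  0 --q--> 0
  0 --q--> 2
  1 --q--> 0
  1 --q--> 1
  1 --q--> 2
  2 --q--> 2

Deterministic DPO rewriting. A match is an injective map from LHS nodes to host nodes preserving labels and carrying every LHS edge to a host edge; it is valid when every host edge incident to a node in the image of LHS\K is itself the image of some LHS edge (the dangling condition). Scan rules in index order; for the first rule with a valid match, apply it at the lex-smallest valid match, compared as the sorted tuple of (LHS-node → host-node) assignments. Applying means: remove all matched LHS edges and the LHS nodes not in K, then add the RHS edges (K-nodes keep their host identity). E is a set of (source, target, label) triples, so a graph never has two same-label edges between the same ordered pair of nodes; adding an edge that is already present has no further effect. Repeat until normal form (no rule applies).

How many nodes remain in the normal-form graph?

Answer: 3

Rewrite trace:
[0] host  ⇒  3 nodes, 6 edges  {0-q->0 0-q->2 1-q->0 1-q->1 1-q->2 2-q->2}
[1] R0 @ {0↦2, 1↦0}  ⇒  3 nodes, 4 edges  {1-q->0 1-q->1 1-q->2 2-q->2}
[2] R0 @ {0↦2, 1↦1}  ⇒  3 nodes, 2 edges  {1-q->0 2-q->2}
[3] R2 @ {0↦0, 1↦2}  ⇒  3 nodes, 1 edges  {1-q->0}
final graph: no rule applies after step 3
NF nodes: {0:B, 1:B, 2:C}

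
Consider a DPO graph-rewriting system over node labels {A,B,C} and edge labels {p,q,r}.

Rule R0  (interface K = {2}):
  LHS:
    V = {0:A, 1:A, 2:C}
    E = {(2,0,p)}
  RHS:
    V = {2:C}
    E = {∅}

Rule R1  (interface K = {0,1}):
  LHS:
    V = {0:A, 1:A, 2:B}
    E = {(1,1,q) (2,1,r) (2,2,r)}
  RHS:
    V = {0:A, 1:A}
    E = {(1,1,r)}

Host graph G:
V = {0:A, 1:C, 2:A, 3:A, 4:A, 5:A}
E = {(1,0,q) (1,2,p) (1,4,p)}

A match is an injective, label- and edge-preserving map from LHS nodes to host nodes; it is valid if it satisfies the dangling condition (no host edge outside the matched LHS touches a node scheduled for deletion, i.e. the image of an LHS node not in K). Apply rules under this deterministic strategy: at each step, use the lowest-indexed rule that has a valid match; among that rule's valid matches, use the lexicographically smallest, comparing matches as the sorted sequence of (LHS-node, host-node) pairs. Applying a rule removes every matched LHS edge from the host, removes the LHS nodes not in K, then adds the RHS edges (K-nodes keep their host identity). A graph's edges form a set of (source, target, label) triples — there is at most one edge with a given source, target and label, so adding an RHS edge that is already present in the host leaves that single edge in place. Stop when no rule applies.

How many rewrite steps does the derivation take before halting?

Answer: 2

Steps:
initial: |V|=6 |E|=3  E = 1-q->0 1-p->2 1-p->4
step 1: apply R0 at {0↦2, 1↦3, 2↦1}  → |V|=4 |E|=2  E = 1-q->0 1-p->4
step 2: apply R0 at {0↦4, 1↦5, 2↦1}  → |V|=2 |E|=1  E = 1-q->0
final graph: no rule applies after step 2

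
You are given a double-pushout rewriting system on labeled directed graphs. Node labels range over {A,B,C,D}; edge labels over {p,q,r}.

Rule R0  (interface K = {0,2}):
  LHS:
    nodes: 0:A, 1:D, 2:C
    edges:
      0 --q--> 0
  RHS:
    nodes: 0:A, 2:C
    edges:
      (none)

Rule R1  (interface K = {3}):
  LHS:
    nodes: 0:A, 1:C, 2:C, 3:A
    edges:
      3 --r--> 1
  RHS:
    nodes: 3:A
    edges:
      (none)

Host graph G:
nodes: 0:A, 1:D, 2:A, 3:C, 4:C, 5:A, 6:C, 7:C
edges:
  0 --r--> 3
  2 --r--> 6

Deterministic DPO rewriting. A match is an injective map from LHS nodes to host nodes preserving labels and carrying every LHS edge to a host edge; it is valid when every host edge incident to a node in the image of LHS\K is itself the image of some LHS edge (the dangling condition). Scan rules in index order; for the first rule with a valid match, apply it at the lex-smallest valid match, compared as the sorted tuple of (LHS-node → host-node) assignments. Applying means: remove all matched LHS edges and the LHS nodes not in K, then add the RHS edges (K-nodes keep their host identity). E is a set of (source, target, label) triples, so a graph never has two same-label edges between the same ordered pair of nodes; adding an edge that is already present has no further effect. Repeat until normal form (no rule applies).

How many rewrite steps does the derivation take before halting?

Answer: 2

Steps:
initial: |V|=8 |E|=2  E = 0-r->3 2-r->6
step 1: apply R1 at {0↦5, 1↦3, 2↦4, 3↦0}  → |V|=5 |E|=1  E = 2-r->6
step 2: apply R1 at {0↦0, 1↦6, 2↦7, 3↦2}  → |V|=2 |E|=0  E = ∅
halt: no rule applies after step 2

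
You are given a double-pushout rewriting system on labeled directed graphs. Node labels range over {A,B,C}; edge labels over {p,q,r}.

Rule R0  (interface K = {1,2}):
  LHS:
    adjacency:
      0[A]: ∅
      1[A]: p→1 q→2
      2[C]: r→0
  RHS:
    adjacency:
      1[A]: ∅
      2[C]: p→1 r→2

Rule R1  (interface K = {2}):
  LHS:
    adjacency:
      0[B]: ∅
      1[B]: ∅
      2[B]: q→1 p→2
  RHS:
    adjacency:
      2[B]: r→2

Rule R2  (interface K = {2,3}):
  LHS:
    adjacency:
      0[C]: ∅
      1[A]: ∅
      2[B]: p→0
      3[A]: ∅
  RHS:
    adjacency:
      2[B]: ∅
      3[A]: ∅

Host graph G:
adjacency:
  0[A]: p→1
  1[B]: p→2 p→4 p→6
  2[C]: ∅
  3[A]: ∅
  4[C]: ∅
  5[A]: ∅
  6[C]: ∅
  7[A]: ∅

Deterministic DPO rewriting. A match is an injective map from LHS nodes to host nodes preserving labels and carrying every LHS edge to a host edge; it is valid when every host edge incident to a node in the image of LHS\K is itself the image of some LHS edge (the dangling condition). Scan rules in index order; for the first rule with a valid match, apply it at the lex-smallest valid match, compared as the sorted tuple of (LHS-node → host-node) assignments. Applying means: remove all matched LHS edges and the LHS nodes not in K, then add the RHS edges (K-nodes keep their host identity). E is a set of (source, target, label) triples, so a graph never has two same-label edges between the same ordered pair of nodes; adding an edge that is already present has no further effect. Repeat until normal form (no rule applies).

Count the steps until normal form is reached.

Answer: 3

Rewrite trace:
initial: |V|=8 |E|=4  E = 0-p->1 1-p->2 1-p->4 1-p->6
step 1: apply R2 at {0↦2, 1↦3, 2↦1, 3↦0}  → |V|=6 |E|=3  E = 0-p->1 1-p->4 1-p->6
step 2: apply R2 at {0↦4, 1↦5, 2↦1, 3↦0}  → |V|=4 |E|=2  E = 0-p->1 1-p->6
step 3: apply R2 at {0↦6, 1↦7, 2↦1, 3↦0}  → |V|=2 |E|=1  E = 0-p->1
normal form: no rule applies after step 3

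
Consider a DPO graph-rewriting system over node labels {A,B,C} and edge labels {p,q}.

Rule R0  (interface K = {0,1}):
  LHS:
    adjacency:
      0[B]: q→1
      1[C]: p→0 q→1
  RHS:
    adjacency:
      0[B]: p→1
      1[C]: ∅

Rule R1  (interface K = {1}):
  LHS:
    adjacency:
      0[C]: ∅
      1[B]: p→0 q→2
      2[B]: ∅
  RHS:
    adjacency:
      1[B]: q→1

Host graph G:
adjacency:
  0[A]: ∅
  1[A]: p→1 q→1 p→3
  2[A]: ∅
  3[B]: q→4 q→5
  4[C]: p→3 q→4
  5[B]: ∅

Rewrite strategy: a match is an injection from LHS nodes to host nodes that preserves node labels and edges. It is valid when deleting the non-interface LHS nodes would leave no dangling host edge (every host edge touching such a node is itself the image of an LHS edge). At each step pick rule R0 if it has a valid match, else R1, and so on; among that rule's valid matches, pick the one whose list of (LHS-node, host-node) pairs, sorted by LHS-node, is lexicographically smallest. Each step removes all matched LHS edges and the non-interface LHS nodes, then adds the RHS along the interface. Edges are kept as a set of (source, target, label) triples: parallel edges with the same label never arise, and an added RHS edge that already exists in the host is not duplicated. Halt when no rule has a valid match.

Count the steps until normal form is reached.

[0] host  ⇒  6 nodes, 7 edges  {1-p->1 1-q->1 1-p->3 3-q->4 3-q->5 4-p->3 4-q->4}
[1] R0 @ {0↦3, 1↦4}  ⇒  6 nodes, 5 edges  {1-p->1 1-q->1 1-p->3 3-p->4 3-q->5}
[2] R1 @ {0↦4, 1↦3, 2↦5}  ⇒  4 nodes, 4 edges  {1-p->1 1-q->1 1-p->3 3-q->3}
normal form: no rule applies after step 2

Answer: 2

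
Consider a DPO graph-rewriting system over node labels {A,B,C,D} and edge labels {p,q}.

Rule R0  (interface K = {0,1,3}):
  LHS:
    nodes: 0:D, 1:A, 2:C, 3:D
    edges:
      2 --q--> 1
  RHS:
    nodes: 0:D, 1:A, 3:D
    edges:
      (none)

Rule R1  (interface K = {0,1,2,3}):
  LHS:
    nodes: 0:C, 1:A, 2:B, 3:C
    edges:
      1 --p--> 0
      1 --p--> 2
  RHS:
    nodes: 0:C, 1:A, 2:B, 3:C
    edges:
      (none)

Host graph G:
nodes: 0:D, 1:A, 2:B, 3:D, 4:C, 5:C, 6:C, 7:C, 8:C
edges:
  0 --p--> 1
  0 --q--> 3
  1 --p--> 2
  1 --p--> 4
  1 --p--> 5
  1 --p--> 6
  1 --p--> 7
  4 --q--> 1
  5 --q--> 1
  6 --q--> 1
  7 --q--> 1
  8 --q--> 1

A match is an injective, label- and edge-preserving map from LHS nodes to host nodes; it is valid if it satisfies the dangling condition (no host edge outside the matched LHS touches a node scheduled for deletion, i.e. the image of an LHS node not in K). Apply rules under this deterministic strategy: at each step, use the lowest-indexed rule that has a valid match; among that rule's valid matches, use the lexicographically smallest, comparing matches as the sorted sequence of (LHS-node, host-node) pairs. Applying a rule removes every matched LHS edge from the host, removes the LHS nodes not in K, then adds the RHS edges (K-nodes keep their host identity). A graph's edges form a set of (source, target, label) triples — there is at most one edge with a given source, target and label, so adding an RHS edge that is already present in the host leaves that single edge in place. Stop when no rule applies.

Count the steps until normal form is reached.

Answer: 3

Steps:
[0] host  ⇒  9 nodes, 12 edges  {0-p->1 0-q->3 1-p->2 1-p->4 1-p->5 1-p->6 1-p->7 4-q->1 5-q->1 6-q->1 7-q->1 8-q->1}
[1] R0 @ {0↦0, 1↦1, 2↦8, 3↦3}  ⇒  8 nodes, 11 edges  {0-p->1 0-q->3 1-p->2 1-p->4 1-p->5 1-p->6 1-p->7 4-q->1 5-q->1 6-q->1 7-q->1}
[2] R1 @ {0↦4, 1↦1, 2↦2, 3↦5}  ⇒  8 nodes, 9 edges  {0-p->1 0-q->3 1-p->5 1-p->6 1-p->7 4-q->1 5-q->1 6-q->1 7-q->1}
[3] R0 @ {0↦0, 1↦1, 2↦4, 3↦3}  ⇒  7 nodes, 8 edges  {0-p->1 0-q->3 1-p->5 1-p->6 1-p->7 5-q->1 6-q->1 7-q->1}
normal form: no rule applies after step 3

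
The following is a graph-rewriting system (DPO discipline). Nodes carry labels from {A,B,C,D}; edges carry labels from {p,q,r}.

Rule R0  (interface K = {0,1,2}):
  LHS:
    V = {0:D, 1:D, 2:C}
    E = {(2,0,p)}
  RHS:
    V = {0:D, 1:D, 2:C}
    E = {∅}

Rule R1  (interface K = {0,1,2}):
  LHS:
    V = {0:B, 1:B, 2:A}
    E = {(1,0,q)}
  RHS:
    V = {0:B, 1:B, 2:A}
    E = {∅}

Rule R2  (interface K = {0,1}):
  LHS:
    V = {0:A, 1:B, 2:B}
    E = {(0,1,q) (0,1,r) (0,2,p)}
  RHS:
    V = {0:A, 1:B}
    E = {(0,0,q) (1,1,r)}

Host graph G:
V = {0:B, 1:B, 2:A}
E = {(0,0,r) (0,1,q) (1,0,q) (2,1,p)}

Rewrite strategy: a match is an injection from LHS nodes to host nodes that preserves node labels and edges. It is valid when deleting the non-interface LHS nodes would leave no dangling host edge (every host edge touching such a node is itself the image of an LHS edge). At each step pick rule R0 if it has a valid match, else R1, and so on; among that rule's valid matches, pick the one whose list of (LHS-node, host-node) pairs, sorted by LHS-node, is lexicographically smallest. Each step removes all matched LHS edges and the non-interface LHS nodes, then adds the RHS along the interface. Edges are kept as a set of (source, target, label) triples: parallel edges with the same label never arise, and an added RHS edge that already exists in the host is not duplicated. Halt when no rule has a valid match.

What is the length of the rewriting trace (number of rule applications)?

start.  V:3 E:4  edges: 0-r->0 0-q->1 1-q->0 2-p->1
1. fire R1 via {0↦0, 1↦1, 2↦2}  →  V:3 E:3  edges: 0-r->0 0-q->1 2-p->1
2. fire R1 via {0↦1, 1↦0, 2↦2}  →  V:3 E:2  edges: 0-r->0 2-p->1
halt: no rule applies after step 2

Answer: 2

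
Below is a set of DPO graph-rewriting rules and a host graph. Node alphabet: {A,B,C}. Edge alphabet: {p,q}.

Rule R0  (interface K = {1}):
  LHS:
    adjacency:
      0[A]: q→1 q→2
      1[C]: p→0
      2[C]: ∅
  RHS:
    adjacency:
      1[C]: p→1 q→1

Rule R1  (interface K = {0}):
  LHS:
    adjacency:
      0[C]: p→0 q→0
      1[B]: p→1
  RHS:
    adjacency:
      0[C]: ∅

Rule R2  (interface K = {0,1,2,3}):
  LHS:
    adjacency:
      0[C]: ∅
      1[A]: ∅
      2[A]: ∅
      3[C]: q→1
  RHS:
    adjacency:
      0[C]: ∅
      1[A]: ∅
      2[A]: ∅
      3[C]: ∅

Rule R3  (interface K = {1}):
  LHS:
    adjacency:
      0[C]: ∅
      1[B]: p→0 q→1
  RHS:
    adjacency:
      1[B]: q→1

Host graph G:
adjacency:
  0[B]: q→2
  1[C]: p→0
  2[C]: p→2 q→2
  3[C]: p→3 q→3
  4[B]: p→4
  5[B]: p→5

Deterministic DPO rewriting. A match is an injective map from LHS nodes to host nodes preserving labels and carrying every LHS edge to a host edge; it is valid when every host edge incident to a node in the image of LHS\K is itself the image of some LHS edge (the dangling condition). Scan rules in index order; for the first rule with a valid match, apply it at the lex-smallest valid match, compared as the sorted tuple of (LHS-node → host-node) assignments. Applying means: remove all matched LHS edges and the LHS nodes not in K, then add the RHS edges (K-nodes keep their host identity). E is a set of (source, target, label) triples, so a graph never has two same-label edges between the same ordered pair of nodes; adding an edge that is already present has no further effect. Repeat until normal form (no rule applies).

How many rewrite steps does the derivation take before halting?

initial: |V|=6 |E|=8  E = 0-q->2 1-p->0 2-p->2 2-q->2 3-p->3 3-q->3 4-p->4 5-p->5
step 1: apply R1 at {0↦2, 1↦4}  → |V|=5 |E|=5  E = 0-q->2 1-p->0 3-p->3 3-q->3 5-p->5
step 2: apply R1 at {0↦3, 1↦5}  → |V|=4 |E|=2  E = 0-q->2 1-p->0
halt: no rule applies after step 2

Answer: 2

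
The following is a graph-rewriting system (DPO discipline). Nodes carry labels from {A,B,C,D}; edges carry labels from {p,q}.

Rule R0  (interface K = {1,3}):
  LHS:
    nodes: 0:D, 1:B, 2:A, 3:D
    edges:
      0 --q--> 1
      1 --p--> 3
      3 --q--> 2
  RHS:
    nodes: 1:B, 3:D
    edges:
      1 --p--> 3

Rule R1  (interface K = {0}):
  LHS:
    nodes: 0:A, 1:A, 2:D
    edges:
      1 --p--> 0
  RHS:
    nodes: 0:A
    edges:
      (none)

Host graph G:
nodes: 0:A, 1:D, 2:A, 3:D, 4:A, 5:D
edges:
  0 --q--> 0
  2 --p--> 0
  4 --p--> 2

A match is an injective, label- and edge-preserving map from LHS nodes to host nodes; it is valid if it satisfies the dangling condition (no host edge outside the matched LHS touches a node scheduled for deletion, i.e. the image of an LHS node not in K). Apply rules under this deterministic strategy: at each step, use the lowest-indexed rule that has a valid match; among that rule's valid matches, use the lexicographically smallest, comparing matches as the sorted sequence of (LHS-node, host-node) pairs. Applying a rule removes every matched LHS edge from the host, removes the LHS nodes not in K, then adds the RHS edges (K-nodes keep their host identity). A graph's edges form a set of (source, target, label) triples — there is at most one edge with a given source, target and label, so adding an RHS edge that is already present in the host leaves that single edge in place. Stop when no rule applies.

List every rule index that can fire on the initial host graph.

R0: no valid match — LHS pattern not found
R1: 3 valid matches — {0↦2, 1↦4, 2↦1}, {0↦2, 1↦4, 2↦3}, {0↦2, 1↦4, 2↦5}

Answer: [R1]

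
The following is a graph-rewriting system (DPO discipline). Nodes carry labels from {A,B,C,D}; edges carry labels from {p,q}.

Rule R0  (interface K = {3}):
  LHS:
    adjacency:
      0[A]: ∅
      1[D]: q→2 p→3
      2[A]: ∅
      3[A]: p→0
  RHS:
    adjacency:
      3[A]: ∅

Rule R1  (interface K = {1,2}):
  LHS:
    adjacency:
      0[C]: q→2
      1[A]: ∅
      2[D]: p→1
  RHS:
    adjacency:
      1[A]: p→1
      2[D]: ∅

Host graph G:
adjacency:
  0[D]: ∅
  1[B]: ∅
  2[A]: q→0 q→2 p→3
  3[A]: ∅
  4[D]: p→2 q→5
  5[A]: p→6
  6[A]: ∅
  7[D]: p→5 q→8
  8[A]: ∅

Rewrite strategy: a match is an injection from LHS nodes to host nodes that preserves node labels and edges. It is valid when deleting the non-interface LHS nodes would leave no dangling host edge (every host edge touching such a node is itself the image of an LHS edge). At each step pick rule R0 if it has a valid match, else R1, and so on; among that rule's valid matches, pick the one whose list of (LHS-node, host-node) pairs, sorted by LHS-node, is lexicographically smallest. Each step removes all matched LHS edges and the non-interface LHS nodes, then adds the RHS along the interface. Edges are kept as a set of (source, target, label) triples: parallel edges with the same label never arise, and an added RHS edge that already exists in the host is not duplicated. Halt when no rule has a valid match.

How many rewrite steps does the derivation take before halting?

initial: |V|=9 |E|=8  E = 2-q->0 2-q->2 2-p->3 4-p->2 4-q->5 5-p->6 7-p->5 7-q->8
step 1: apply R0 at {0↦6, 1↦7, 2↦8, 3↦5}  → |V|=6 |E|=5  E = 2-q->0 2-q->2 2-p->3 4-p->2 4-q->5
step 2: apply R0 at {0↦3, 1↦4, 2↦5, 3↦2}  → |V|=3 |E|=2  E = 2-q->0 2-q->2
final graph: no rule applies after step 2

Answer: 2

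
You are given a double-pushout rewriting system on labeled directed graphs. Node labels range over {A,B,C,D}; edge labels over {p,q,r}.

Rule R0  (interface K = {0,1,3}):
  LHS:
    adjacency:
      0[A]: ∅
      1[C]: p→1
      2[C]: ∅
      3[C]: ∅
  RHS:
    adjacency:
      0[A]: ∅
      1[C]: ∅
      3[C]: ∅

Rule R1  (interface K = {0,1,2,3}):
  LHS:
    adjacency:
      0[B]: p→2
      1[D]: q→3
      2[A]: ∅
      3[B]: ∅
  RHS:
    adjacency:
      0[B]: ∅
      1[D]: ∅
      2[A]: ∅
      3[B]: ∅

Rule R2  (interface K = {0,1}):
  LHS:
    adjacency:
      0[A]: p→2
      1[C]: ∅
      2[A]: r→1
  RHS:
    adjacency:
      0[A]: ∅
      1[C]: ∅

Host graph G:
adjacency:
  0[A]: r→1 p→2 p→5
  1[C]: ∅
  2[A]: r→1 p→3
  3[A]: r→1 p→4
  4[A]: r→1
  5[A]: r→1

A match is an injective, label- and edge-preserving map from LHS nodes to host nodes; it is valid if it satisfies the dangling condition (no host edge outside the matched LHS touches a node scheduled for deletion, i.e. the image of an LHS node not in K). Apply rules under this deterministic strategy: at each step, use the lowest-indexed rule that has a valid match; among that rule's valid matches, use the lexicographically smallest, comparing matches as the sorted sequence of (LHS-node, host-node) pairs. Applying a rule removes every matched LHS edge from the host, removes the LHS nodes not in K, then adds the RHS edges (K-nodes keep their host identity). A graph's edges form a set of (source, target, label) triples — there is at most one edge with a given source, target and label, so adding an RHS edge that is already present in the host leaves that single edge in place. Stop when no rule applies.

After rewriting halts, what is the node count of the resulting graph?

Answer: 2

Derivation:
[0] host  ⇒  6 nodes, 9 edges  {0-r->1 0-p->2 0-p->5 2-r->1 2-p->3 3-r->1 3-p->4 4-r->1 5-r->1}
[1] R2 @ {0↦0, 1↦1, 2↦5}  ⇒  5 nodes, 7 edges  {0-r->1 0-p->2 2-r->1 2-p->3 3-r->1 3-p->4 4-r->1}
[2] R2 @ {0↦3, 1↦1, 2↦4}  ⇒  4 nodes, 5 edges  {0-r->1 0-p->2 2-r->1 2-p->3 3-r->1}
[3] R2 @ {0↦2, 1↦1, 2↦3}  ⇒  3 nodes, 3 edges  {0-r->1 0-p->2 2-r->1}
[4] R2 @ {0↦0, 1↦1, 2↦2}  ⇒  2 nodes, 1 edges  {0-r->1}
normal form: no rule applies after step 4
NF nodes: {0:A, 1:C}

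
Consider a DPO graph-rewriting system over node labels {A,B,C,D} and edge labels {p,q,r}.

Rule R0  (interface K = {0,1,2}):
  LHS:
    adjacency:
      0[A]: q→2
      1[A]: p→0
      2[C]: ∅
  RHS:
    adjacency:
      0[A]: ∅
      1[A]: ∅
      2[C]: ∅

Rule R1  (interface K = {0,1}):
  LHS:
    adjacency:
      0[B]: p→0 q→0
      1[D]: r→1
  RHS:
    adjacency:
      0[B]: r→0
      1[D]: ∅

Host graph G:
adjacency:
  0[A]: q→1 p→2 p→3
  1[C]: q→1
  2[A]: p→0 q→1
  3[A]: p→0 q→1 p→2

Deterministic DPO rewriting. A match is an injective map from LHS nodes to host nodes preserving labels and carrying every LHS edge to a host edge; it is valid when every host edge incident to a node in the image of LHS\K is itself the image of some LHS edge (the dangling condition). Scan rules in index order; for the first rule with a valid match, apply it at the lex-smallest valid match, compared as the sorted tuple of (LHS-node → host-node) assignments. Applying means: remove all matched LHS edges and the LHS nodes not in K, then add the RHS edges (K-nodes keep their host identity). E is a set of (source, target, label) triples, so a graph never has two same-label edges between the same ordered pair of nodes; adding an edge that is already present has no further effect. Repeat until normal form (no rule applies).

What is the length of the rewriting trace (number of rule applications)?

initial: |V|=4 |E|=9  E = 0-q->1 0-p->2 0-p->3 1-q->1 2-p->0 2-q->1 3-p->0 3-q->1 3-p->2
step 1: apply R0 at {0↦0, 1↦2, 2↦1}  → |V|=4 |E|=7  E = 0-p->2 0-p->3 1-q->1 2-q->1 3-p->0 3-q->1 3-p->2
step 2: apply R0 at {0↦2, 1↦0, 2↦1}  → |V|=4 |E|=5  E = 0-p->3 1-q->1 3-p->0 3-q->1 3-p->2
step 3: apply R0 at {0↦3, 1↦0, 2↦1}  → |V|=4 |E|=3  E = 1-q->1 3-p->0 3-p->2
halt: no rule applies after step 3

Answer: 3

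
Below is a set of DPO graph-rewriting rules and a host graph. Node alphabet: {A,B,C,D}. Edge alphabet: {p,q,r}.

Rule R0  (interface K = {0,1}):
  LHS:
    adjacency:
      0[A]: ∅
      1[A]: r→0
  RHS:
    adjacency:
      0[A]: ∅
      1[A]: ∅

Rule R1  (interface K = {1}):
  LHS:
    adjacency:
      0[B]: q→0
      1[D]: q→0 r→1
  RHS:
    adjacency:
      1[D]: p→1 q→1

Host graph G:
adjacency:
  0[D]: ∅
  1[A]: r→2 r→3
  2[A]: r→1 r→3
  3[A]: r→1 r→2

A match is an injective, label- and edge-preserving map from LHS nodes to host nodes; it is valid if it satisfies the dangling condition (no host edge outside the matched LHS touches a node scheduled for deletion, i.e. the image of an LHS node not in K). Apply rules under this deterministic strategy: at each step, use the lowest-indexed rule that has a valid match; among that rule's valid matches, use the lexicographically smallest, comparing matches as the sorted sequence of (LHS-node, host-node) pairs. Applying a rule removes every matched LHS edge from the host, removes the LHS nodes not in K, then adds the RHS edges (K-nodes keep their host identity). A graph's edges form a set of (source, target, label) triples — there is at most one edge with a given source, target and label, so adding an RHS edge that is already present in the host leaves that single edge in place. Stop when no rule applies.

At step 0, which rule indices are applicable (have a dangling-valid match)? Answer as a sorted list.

Answer: [R0]

Rewrite trace:
R0: 6 valid matches — {0↦1, 1↦2}, {0↦1, 1↦3}, {0↦2, 1↦1} (+3 more)
R1: no valid match — LHS pattern not found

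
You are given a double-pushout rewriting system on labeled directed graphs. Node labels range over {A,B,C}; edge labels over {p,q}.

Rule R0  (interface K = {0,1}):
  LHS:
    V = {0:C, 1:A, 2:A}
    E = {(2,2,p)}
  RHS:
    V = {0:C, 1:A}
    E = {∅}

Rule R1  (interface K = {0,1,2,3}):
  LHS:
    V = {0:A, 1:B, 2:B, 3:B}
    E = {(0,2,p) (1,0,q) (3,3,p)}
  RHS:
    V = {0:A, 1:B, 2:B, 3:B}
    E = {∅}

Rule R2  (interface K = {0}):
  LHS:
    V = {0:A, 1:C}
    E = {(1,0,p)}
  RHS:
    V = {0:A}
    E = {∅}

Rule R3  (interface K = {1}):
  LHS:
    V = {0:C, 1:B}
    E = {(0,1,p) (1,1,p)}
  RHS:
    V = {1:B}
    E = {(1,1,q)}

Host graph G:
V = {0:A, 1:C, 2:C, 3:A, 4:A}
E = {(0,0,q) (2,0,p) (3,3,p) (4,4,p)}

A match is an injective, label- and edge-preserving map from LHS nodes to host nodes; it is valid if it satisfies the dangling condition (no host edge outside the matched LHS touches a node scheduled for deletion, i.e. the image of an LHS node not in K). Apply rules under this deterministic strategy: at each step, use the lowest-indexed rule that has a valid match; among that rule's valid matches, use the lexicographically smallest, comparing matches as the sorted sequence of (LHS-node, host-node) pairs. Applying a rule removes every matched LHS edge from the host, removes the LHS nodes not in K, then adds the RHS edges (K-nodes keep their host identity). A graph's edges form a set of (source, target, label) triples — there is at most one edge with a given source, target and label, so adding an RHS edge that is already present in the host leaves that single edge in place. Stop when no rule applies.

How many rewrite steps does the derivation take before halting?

initial: |V|=5 |E|=4  E = 0-q->0 2-p->0 3-p->3 4-p->4
step 1: apply R0 at {0↦1, 1↦0, 2↦3}  → |V|=4 |E|=3  E = 0-q->0 2-p->0 4-p->4
step 2: apply R0 at {0↦1, 1↦0, 2↦4}  → |V|=3 |E|=2  E = 0-q->0 2-p->0
step 3: apply R2 at {0↦0, 1↦2}  → |V|=2 |E|=1  E = 0-q->0
halt: no rule applies after step 3

Answer: 3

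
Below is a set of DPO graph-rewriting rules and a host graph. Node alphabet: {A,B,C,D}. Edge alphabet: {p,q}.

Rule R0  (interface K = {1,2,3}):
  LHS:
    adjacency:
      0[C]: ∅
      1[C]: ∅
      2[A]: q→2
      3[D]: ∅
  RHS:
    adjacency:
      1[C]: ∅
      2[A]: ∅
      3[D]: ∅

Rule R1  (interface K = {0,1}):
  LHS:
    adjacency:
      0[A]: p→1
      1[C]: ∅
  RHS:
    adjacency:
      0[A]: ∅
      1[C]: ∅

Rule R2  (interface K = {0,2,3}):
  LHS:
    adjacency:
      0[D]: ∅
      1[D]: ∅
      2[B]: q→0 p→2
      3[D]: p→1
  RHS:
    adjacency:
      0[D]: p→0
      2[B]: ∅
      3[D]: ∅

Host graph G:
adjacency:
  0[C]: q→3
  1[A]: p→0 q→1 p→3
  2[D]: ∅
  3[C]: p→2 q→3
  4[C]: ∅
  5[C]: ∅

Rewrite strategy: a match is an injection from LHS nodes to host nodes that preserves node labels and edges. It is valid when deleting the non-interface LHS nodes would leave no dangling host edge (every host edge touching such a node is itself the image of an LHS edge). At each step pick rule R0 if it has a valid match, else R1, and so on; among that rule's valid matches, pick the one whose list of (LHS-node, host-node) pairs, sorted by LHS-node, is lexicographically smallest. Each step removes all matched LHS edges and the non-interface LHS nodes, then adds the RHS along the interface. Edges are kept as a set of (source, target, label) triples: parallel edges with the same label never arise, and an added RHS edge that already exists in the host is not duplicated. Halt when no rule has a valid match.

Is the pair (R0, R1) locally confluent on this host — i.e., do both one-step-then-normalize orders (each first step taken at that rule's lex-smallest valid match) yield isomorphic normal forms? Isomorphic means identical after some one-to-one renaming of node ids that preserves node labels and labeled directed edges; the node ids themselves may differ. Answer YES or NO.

Answer: YES

Steps:
branch R0-first: apply at {0↦4, 1↦0, 2↦1, 3↦2} → |E|=5, then 2 more step(s) → NF |V|=5 |E|=3 V={0:C, 1:A, 2:D, 3:C, 5:C} E=0-q->3 3-p->2 3-q->3
branch R1-first: apply at {0↦1, 1↦0} → |E|=5, then 2 more step(s) → NF |V|=5 |E|=3 V={0:C, 1:A, 2:D, 3:C, 5:C} E=0-q->3 3-p->2 3-q->3
graphs isomorphic (equal up to label-preserving node renaming)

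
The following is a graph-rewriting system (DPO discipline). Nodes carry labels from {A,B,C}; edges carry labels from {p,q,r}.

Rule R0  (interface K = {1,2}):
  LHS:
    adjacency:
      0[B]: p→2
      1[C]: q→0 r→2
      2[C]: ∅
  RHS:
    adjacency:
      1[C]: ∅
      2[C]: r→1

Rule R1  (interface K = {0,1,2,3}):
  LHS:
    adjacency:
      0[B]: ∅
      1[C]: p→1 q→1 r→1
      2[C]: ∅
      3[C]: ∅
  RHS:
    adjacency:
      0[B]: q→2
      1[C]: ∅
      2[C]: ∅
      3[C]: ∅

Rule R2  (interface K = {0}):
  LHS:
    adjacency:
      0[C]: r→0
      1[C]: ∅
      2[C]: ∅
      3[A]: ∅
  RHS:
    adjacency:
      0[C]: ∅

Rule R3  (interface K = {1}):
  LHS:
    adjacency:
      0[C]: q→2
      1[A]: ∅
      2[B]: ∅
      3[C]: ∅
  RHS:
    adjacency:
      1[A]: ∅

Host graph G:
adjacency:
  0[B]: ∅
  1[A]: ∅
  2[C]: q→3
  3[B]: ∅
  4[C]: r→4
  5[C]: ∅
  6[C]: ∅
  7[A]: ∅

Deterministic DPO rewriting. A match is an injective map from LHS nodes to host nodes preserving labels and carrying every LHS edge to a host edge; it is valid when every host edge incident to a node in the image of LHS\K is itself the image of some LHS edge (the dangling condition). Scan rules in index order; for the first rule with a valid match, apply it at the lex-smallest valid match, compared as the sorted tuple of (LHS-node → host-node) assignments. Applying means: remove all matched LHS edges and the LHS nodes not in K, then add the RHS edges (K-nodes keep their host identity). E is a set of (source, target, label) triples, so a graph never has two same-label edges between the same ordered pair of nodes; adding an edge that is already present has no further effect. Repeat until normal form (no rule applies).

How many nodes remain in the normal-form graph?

start.  V:8 E:2  edges: 2-q->3 4-r->4
1. fire R2 via {0↦4, 1↦5, 2↦6, 3↦1}  →  V:5 E:1  edges: 2-q->3
2. fire R3 via {0↦2, 1↦7, 2↦3, 3↦4}  →  V:2 E:0  edges: ∅
halt: no rule applies after step 2
NF nodes: {0:B, 7:A}

Answer: 2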